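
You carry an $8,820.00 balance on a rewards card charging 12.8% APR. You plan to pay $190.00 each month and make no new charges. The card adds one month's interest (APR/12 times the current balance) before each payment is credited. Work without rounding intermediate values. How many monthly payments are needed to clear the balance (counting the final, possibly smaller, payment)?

65 months

Monthly rate r = 12.8%/12 = 1.06667% = 0.0106667.
Recurrence: B ← B·(1+r) − $190.00.
Month 1: interest $94.08; balance after payment $8,724.08.
Month 2: interest $93.06; balance after payment $8,627.14.
Closed form: n = −ln(1 − rB₀/P)/ln(1+r) = −ln(0.50484)/ln(1.01067) ≈ 64.420, so the balance reaches zero during payment 65.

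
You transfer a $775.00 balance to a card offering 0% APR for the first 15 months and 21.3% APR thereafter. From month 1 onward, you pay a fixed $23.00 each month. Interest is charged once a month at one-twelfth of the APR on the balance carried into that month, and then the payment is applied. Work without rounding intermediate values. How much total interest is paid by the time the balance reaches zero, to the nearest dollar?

Promo months 1–15 at r₀ = 0%/12 = 0; months 16+ at r₁ = 21.3%/12 = 0.01775.
After month 15 (no interest yet): B = $775.00 − 15·$23.00 = $430.00.
Then at r₁ with $23.00/mo: n₂ = −ln(1 − r₁·B/P)/ln(1+r₁) ≈ 22.92 → 23 more payments.
Total paid = 37·$23.00 + $21.15 = $872.15; interest = $872.15 − $775.00 = $97.15.

$97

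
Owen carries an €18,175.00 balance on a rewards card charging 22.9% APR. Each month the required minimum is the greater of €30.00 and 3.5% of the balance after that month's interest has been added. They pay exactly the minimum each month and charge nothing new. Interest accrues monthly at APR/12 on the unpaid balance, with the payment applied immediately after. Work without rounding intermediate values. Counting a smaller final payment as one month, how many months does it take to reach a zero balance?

225 months

Monthly rate r = 22.9%/12 = 1.90833% = 0.0190833.
While 3.5% of the post-interest balance exceeds €30.00, each month B ← (B·(1+r))·(1 − 0.035), i.e. B shrinks by the factor (1+r)·0.965 = 0.98342.
This holds for months 1–184. Entering month 185 the balance is €837.69; 3.5% of the post-interest balance is now below €30.00, so the flat €30.00 minimum applies from here.
From month 185 a fixed €30.00 at rate r clears €837.69 in 41 more payments. Total: 184 + 41 = 225 months.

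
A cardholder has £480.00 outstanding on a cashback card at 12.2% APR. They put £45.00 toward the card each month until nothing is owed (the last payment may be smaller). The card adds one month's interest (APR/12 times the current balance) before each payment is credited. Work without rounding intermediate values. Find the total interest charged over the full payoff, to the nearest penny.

Monthly rate r = 12.2%/12 = 1.01667% = 0.0101667.
Payoff takes n = ⌈−ln(1 − rB₀/P)/ln(1+r)⌉ = ⌈11.348⌉ = 12 payments; the last is £15.71.
Total paid = 11·£45.00 + £15.71 = £510.71.
Total interest = total paid − principal = £510.71 − £480.00 = £30.71.

£30.71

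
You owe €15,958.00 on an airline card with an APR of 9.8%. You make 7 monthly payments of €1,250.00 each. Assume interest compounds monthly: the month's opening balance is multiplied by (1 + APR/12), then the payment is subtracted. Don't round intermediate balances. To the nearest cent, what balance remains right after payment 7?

Monthly rate r = 9.8%/12 = 0.816667% = 0.00816667.
Each month: B ← B·(1+r) − €1,250.00.
Month 1: interest €130.32; balance after payment €14,838.32.
Month 2: interest €121.18; balance after payment €13,709.50.
Month 3: interest €111.96; balance after payment €12,571.46.
Month 4: interest €102.67; balance after payment €11,424.13.
Month 5: interest €93.30; balance after payment €10,267.43.
Month 6: interest €83.85; balance after payment €9,101.28.
Month 7: interest €74.33; balance after payment €7,925.61.

€7,925.61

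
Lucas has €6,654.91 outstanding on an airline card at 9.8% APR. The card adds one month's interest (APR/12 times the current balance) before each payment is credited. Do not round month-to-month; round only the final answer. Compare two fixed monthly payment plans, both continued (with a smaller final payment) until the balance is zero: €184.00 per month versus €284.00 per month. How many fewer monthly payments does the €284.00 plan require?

Monthly rate r = 9.8%/12 = 0.816667% = 0.00816667.
At €184.00/mo: n = ⌈−ln(1 − rB₀/P)/ln(1+r)⌉ = 44 payments (last €7.83); total interest = total paid − €6,654.91 = €1,264.92.
At €284.00/mo: 27 payments (last €32.94); total interest €762.03.
Payments saved = 44 − 27 = 17.

17 fewer payments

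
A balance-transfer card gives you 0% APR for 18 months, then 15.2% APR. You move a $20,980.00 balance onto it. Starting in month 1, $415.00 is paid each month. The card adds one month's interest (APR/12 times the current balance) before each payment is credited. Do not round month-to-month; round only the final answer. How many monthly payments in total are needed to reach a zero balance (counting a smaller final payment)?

61 months

Promo months 1–18 at r₀ = 0%/12 = 0; months 19+ at r₁ = 15.2%/12 = 0.0126667.
After month 18 (no interest yet): B = $20,980.00 − 18·$415.00 = $13,510.00.
Then at r₁ with $415.00/mo: n₂ = −ln(1 − r₁·B/P)/ln(1+r₁) ≈ 42.24 → 43 more payments.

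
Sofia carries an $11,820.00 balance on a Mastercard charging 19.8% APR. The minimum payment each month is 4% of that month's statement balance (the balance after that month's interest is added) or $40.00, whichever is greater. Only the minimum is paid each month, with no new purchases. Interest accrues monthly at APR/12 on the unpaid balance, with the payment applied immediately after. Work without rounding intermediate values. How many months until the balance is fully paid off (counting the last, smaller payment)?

134 months

Monthly rate r = 19.8%/12 = 1.65% = 0.0165.
While 4% of the post-interest balance exceeds $40.00, each month B ← (B·(1+r))·(1 − 0.04), i.e. B shrinks by the factor (1+r)·0.96 = 0.97584.
This holds for months 1–102. Entering month 103 the balance is $975.52; 4% of the post-interest balance is now below $40.00, so the flat $40.00 minimum applies from here.
From month 103 a fixed $40.00 at rate r clears $975.52 in 32 more payments. Total: 102 + 32 = 134 months.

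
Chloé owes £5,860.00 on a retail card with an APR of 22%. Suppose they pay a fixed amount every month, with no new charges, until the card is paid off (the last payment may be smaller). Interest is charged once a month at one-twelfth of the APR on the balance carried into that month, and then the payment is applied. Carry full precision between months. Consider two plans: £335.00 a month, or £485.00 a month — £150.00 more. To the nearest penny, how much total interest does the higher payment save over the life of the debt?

£445.48

Monthly rate r = 22%/12 = 1.83333% = 0.0183333.
At £335.00/mo: n = ⌈−ln(1 − rB₀/P)/ln(1+r)⌉ = 22 payments (last £96.03); total interest = total paid − £5,860.00 = £1,271.03.
At £485.00/mo: 14 payments (last £380.55); total interest £825.55.
Interest saved = £1,271.03 − £825.55 = £445.48.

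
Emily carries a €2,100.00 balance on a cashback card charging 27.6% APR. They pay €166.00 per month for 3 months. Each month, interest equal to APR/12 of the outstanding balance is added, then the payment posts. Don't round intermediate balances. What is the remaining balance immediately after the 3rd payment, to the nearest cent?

€1,738.72

Monthly rate r = 27.6%/12 = 2.3% = 0.023.
Each month: B ← B·(1+r) − €166.00.
Month 1: interest €48.30; balance after payment €1,982.30.
Month 2: interest €45.59; balance after payment €1,861.89.
Month 3: interest €42.82; balance after payment €1,738.72.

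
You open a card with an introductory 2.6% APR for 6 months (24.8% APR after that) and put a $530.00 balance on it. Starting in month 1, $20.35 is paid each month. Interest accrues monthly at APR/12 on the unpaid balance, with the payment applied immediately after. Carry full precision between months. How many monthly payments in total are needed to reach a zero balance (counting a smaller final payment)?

Promo months 1–6 at r₀ = 2.6%/12 = 0.00216667; months 7+ at r₁ = 24.8%/12 = 0.0206667.
After month 6: iterate B ← B·(1+r₀) − $20.35 for 6 months → $414.16.
Then at r₁ with $20.35/mo: n₂ = −ln(1 − r₁·B/P)/ln(1+r₁) ≈ 26.68 → 27 more payments.

33 months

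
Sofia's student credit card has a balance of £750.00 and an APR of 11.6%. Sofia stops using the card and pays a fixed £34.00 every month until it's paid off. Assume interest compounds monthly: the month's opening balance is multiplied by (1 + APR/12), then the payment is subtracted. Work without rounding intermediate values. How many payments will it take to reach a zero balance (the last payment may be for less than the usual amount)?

25 payments

Monthly rate r = 11.6%/12 = 0.966667% = 0.00966667.
Recurrence: B ← B·(1+r) − £34.00.
Month 1: interest £7.25; balance after payment £723.25.
Month 2: interest £6.99; balance after payment £696.24.
Closed form: n = −ln(1 − rB₀/P)/ln(1+r) = −ln(0.78676)/ln(1.00967) ≈ 24.929, so the balance reaches zero during payment 25.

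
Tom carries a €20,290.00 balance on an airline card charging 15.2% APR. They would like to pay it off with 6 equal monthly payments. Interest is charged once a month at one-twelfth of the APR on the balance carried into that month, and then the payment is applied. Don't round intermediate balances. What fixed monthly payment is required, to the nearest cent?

€3,533.16

Monthly rate r = 15.2%/12 = 1.26667% = 0.0126667.
Level-payment amortization: P = B₀·r / (1 − (1+r)^(−n)) = 20290.00·0.0126667 / (1 − 1.01267^(−6)).
Denominator 1 − (1+r)^(−6) = 0.072741312.
P = 257.007 / 0.072741312 ≈ 3533.16.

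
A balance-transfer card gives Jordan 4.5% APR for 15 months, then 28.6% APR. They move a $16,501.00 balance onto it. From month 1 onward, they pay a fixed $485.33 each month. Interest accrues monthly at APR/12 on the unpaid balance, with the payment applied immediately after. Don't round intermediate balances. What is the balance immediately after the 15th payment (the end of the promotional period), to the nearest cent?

$9,979.76

Promo months 1–15 at r₀ = 4.5%/12 = 0.00375; months 16+ at r₁ = 28.6%/12 = 0.0238333.
After month 15: iterate B ← B·(1+r₀) − $485.33 for 15 months → $9,979.76.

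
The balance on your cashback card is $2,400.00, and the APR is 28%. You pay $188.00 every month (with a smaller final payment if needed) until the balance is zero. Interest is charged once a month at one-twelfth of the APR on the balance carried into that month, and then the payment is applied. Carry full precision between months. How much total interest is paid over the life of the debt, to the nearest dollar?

Monthly rate r = 28%/12 = 2.33333% = 0.0233333.
Payoff takes n = ⌈−ln(1 − rB₀/P)/ln(1+r)⌉ = ⌈15.332⌉ = 16 payments; the last is $62.92.
Total paid = 15·$188.00 + $62.92 = $2,882.92.
Total interest = total paid − principal = $2,882.92 − $2,400.00 = $482.92.

$483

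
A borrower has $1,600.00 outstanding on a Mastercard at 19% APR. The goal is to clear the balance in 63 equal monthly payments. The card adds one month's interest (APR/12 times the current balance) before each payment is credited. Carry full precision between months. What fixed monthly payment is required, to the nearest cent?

Monthly rate r = 19%/12 = 1.58333% = 0.0158333.
Level-payment amortization: P = B₀·r / (1 − (1+r)^(−n)) = 1600.00·0.0158333 / (1 − 1.01583^(−63)).
Denominator 1 − (1+r)^(−63) = 0.628306431.
P = 25.3333 / 0.628306431 ≈ 40.32.

$40.32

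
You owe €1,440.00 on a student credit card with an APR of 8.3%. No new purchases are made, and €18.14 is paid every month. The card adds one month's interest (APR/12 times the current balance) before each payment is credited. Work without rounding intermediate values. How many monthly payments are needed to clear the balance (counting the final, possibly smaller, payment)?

116 months

Monthly rate r = 8.3%/12 = 0.691667% = 0.00691667.
Recurrence: B ← B·(1+r) − €18.14.
Month 1: interest €9.96; balance after payment €1,431.82.
Month 2: interest €9.90; balance after payment €1,423.58.
Closed form: n = −ln(1 − rB₀/P)/ln(1+r) = −ln(0.45094)/ln(1.00692) ≈ 115.544, so the balance reaches zero during payment 116.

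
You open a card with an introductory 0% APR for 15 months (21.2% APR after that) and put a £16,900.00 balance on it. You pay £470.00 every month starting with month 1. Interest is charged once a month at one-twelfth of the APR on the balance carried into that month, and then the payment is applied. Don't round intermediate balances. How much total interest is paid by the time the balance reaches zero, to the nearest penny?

Promo months 1–15 at r₀ = 0%/12 = 0; months 16+ at r₁ = 21.2%/12 = 0.0176667.
After month 15 (no interest yet): B = £16,900.00 − 15·£470.00 = £9,850.00.
Then at r₁ with £470.00/mo: n₂ = −ln(1 − r₁·B/P)/ln(1+r₁) ≈ 26.41 → 27 more payments.
Total paid = 41·£470.00 + £191.72 = £19,461.72; interest = £19,461.72 − £16,900.00 = £2,561.72.

£2,561.72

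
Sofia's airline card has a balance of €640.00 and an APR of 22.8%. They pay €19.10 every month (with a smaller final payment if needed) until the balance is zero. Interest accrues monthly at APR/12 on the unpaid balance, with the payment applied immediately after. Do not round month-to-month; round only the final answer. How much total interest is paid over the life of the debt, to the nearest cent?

Monthly rate r = 22.8%/12 = 1.9% = 0.019.
Payoff takes n = ⌈−ln(1 − rB₀/P)/ln(1+r)⌉ = ⌈53.788⌉ = 54 payments; the last is €15.08.
Total paid = 53·€19.10 + €15.08 = €1,027.38.
Total interest = total paid − principal = €1,027.38 − €640.00 = €387.38.

€387.38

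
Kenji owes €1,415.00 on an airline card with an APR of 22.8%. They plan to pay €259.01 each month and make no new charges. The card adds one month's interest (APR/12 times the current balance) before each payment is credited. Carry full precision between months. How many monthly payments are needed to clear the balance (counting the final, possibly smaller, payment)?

Monthly rate r = 22.8%/12 = 1.9% = 0.019.
Recurrence: B ← B·(1+r) − €259.01.
Month 1: interest €26.88; balance after payment €1,182.88.
Month 2: interest €22.47; balance after payment €946.34.
Month 3: interest €17.98; balance after payment €705.31.
Month 4: interest €13.40; balance after payment €459.70.
Month 5: interest €8.73; balance after payment €209.43.
Month 6: interest €3.98; balance after payment €0.00.

6 months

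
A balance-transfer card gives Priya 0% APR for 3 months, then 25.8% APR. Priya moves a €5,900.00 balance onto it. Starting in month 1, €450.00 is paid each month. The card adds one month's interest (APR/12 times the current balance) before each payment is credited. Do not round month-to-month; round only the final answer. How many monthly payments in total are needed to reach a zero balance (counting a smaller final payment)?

15 payments

Promo months 1–3 at r₀ = 0%/12 = 0; months 4+ at r₁ = 25.8%/12 = 0.0215.
After month 3 (no interest yet): B = €5,900.00 − 3·€450.00 = €4,550.00.
Then at r₁ with €450.00/mo: n₂ = −ln(1 − r₁·B/P)/ln(1+r₁) ≈ 11.52 → 12 more payments.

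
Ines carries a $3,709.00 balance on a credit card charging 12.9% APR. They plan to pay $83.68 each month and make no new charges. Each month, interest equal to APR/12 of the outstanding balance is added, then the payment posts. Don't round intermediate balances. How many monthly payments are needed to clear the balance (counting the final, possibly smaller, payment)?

Monthly rate r = 12.9%/12 = 1.075% = 0.01075.
Recurrence: B ← B·(1+r) − $83.68.
Month 1: interest $39.87; balance after payment $3,665.19.
Month 2: interest $39.40; balance after payment $3,620.91.
Closed form: n = −ln(1 − rB₀/P)/ln(1+r) = −ln(0.52352)/ln(1.01075) ≈ 60.526, so the balance reaches zero during payment 61.

61 payments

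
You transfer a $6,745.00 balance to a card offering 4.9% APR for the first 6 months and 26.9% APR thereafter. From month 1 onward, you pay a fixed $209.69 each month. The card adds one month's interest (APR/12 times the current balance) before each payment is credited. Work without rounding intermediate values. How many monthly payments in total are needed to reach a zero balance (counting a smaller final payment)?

48 payments

Promo months 1–6 at r₀ = 4.9%/12 = 0.00408333; months 7+ at r₁ = 26.9%/12 = 0.0224167.
After month 6: iterate B ← B·(1+r₀) − $209.69 for 6 months → $5,640.90.
Then at r₁ with $209.69/mo: n₂ = −ln(1 − r₁·B/P)/ln(1+r₁) ≈ 41.68 → 42 more payments.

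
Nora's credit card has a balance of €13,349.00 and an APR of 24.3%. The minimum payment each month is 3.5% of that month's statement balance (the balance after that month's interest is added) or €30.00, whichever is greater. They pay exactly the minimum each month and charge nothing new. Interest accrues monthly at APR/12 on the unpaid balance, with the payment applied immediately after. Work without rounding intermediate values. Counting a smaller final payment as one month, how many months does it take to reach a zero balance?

Monthly rate r = 24.3%/12 = 2.025% = 0.02025.
While 3.5% of the post-interest balance exceeds €30.00, each month B ← (B·(1+r))·(1 − 0.035), i.e. B shrinks by the factor (1+r)·0.965 = 0.98454.
This holds for months 1–178. Entering month 179 the balance is €833.85; 3.5% of the post-interest balance is now below €30.00, so the flat €30.00 minimum applies from here.
From month 179 a fixed €30.00 at rate r clears €833.85 in 42 more payments. Total: 178 + 42 = 220 months.

220 months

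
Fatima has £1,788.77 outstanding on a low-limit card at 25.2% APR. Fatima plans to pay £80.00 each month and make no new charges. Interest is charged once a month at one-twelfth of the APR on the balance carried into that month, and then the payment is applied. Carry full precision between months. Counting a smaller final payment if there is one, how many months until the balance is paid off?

Monthly rate r = 25.2%/12 = 2.1% = 0.021.
Recurrence: B ← B·(1+r) − £80.00.
Month 1: interest £37.56; balance after payment £1,746.33.
Month 2: interest £36.67; balance after payment £1,703.01.
Closed form: n = −ln(1 − rB₀/P)/ln(1+r) = −ln(0.53045)/ln(1.021) ≈ 30.508, so the balance reaches zero during payment 31.

31 months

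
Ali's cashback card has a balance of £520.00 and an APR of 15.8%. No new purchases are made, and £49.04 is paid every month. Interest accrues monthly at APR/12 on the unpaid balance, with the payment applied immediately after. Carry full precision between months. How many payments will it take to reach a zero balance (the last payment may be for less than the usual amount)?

Monthly rate r = 15.8%/12 = 1.31667% = 0.0131667.
Recurrence: B ← B·(1+r) − £49.04.
Month 1: interest £6.85; balance after payment £477.81.
Month 2: interest £6.29; balance after payment £435.06.
Closed form: n = −ln(1 − rB₀/P)/ln(1+r) = −ln(0.86039)/ln(1.01317) ≈ 11.496, so the balance reaches zero during payment 12.

12 payments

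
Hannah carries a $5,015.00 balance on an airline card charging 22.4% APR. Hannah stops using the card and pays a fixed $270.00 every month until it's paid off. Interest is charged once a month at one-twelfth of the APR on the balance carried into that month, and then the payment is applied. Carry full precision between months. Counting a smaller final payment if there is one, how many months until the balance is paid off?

Monthly rate r = 22.4%/12 = 1.86667% = 0.0186667.
Recurrence: B ← B·(1+r) − $270.00.
Month 1: interest $93.61; balance after payment $4,838.61.
Month 2: interest $90.32; balance after payment $4,658.93.
Closed form: n = −ln(1 − rB₀/P)/ln(1+r) = −ln(0.65328)/ln(1.01867) ≈ 23.020, so the balance reaches zero during payment 24.

24 payments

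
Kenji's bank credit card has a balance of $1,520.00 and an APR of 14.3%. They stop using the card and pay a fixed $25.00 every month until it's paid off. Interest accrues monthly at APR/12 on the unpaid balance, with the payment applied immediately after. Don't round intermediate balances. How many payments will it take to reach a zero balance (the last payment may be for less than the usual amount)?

109 months

Monthly rate r = 14.3%/12 = 1.19167% = 0.0119167.
Recurrence: B ← B·(1+r) − $25.00.
Month 1: interest $18.11; balance after payment $1,513.11.
Month 2: interest $18.03; balance after payment $1,506.14.
Closed form: n = −ln(1 − rB₀/P)/ln(1+r) = −ln(0.27547)/ln(1.01192) ≈ 108.835, so the balance reaches zero during payment 109.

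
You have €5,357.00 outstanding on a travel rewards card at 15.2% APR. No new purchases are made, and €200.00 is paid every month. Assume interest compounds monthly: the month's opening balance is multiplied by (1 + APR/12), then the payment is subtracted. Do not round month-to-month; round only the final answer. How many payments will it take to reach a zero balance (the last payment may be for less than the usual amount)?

Monthly rate r = 15.2%/12 = 1.26667% = 0.0126667.
Recurrence: B ← B·(1+r) − €200.00.
Month 1: interest €67.86; balance after payment €5,224.86.
Month 2: interest €66.18; balance after payment €5,091.04.
Closed form: n = −ln(1 − rB₀/P)/ln(1+r) = −ln(0.66072)/ln(1.01267) ≈ 32.924, so the balance reaches zero during payment 33.

33 payments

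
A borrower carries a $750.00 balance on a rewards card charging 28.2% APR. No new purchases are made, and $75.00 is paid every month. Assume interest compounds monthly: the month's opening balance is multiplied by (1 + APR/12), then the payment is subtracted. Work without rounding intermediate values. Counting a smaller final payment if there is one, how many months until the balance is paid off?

Monthly rate r = 28.2%/12 = 2.35% = 0.0235.
Recurrence: B ← B·(1+r) − $75.00.
Month 1: interest $17.62; balance after payment $692.62.
Month 2: interest $16.28; balance after payment $633.90.
Closed form: n = −ln(1 − rB₀/P)/ln(1+r) = −ln(0.765)/ln(1.0235) ≈ 11.533, so the balance reaches zero during payment 12.

12 payments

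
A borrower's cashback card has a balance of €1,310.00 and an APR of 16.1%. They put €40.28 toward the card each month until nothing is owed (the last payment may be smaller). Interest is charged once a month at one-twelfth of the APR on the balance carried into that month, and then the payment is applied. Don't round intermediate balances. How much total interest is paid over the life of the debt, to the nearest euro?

Monthly rate r = 16.1%/12 = 1.34167% = 0.0134167.
Payoff takes n = ⌈−ln(1 − rB₀/P)/ln(1+r)⌉ = ⌈43.017⌉ = 44 payments; the last is €0.69.
Total paid = 43·€40.28 + €0.69 = €1,732.73.
Total interest = total paid − principal = €1,732.73 − €1,310.00 = €422.73.

€423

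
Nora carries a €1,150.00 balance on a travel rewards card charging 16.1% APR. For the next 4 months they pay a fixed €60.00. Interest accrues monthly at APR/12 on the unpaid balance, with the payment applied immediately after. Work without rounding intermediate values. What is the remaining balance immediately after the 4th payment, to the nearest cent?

Monthly rate r = 16.1%/12 = 1.34167% = 0.0134167.
Each month: B ← B·(1+r) − €60.00.
Month 1: interest €15.43; balance after payment €1,105.43.
Month 2: interest €14.83; balance after payment €1,060.26.
Month 3: interest €14.23; balance after payment €1,014.49.
Month 4: interest €13.61; balance after payment €968.10.

€968.10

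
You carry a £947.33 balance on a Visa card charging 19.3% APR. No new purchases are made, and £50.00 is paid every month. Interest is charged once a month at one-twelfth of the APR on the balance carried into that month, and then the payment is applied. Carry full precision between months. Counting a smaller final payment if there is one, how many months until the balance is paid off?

Monthly rate r = 19.3%/12 = 1.60833% = 0.0160833.
Recurrence: B ← B·(1+r) − £50.00.
Month 1: interest £15.24; balance after payment £912.57.
Month 2: interest £14.68; balance after payment £877.24.
Closed form: n = −ln(1 − rB₀/P)/ln(1+r) = −ln(0.69528)/ln(1.01608) ≈ 22.779, so the balance reaches zero during payment 23.

23 months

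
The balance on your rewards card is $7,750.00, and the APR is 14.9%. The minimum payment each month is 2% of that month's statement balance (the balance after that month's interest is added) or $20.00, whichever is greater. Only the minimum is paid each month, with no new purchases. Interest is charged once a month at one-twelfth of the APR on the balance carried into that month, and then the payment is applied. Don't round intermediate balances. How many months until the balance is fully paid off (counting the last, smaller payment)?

Monthly rate r = 14.9%/12 = 1.24167% = 0.0124167.
While 2% of the post-interest balance exceeds $20.00, each month B ← (B·(1+r))·(1 − 0.02), i.e. B shrinks by the factor (1+r)·0.98 = 0.99217.
This holds for months 1–263. Entering month 264 the balance is $980.06; 2% of the post-interest balance is now below $20.00, so the flat $20.00 minimum applies from here.
From month 264 a fixed $20.00 at rate r clears $980.06 in 76 more payments. Total: 263 + 76 = 339 months.

339 months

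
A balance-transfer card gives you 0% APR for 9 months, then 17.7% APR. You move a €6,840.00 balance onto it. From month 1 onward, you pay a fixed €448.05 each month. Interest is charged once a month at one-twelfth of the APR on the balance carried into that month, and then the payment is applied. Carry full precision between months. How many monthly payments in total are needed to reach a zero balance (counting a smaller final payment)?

16 payments

Promo months 1–9 at r₀ = 0%/12 = 0; months 10+ at r₁ = 17.7%/12 = 0.01475.
After month 9 (no interest yet): B = €6,840.00 − 9·€448.05 = €2,807.55.
Then at r₁ with €448.05/mo: n₂ = −ln(1 − r₁·B/P)/ln(1+r₁) ≈ 6.62 → 7 more payments.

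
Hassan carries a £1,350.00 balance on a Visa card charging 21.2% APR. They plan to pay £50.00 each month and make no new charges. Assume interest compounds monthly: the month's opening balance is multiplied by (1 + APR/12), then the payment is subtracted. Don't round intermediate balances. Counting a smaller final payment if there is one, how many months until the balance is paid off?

Monthly rate r = 21.2%/12 = 1.76667% = 0.0176667.
Recurrence: B ← B·(1+r) − £50.00.
Month 1: interest £23.85; balance after payment £1,323.85.
Month 2: interest £23.39; balance after payment £1,297.24.
Closed form: n = −ln(1 − rB₀/P)/ln(1+r) = −ln(0.523)/ln(1.01767) ≈ 37.012, so the balance reaches zero during payment 38.

38 months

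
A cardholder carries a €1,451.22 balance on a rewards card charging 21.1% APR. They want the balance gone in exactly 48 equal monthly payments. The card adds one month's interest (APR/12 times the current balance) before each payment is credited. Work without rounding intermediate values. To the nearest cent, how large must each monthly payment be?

Monthly rate r = 21.1%/12 = 1.75833% = 0.0175833.
Level-payment amortization: P = B₀·r / (1 − (1+r)^(−n)) = 1451.22·0.0175833 / (1 − 1.01758^(−48)).
Denominator 1 − (1+r)^(−48) = 0.566847614.
P = 25.5173 / 0.566847614 ≈ 45.02.

€45.02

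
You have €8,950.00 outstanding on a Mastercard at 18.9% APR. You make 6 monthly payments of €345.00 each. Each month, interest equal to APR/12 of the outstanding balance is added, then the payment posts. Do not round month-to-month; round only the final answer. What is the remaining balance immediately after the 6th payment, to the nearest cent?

€7,676.55

Monthly rate r = 18.9%/12 = 1.575% = 0.01575.
Each month: B ← B·(1+r) − €345.00.
Month 1: interest €140.96; balance after payment €8,745.96.
Month 2: interest €137.75; balance after payment €8,538.71.
Month 3: interest €134.48; balance after payment €8,328.20.
Month 4: interest €131.17; balance after payment €8,114.37.
Month 5: interest €127.80; balance after payment €7,897.17.
Month 6: interest €124.38; balance after payment €7,676.55.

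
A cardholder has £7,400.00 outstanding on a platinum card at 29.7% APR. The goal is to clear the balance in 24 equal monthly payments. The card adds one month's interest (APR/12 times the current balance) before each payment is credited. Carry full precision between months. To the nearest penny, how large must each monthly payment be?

£412.61

Monthly rate r = 29.7%/12 = 2.475% = 0.02475.
Level-payment amortization: P = B₀·r / (1 − (1+r)^(−n)) = 7400.00·0.02475 / (1 − 1.02475^(−24)).
Denominator 1 − (1+r)^(−24) = 0.443878414.
P = 183.15 / 0.443878414 ≈ 412.61.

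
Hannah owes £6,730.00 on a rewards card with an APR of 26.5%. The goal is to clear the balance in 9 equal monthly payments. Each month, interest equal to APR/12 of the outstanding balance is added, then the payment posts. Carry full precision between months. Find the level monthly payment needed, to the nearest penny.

£832.75

Monthly rate r = 26.5%/12 = 2.20833% = 0.0220833.
Level-payment amortization: P = B₀·r / (1 − (1+r)^(−n)) = 6730.00·0.0220833 / (1 − 1.02208^(−9)).
Denominator 1 − (1+r)^(−9) = 0.178470351.
P = 148.621 / 0.178470351 ≈ 832.75.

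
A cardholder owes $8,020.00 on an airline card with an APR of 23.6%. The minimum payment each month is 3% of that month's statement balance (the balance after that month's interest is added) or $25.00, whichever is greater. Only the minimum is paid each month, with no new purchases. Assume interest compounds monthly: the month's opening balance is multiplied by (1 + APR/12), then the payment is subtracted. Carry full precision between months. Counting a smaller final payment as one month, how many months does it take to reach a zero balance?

261 months

Monthly rate r = 23.6%/12 = 1.96667% = 0.0196667.
While 3% of the post-interest balance exceeds $25.00, each month B ← (B·(1+r))·(1 − 0.03), i.e. B shrinks by the factor (1+r)·0.97 = 0.98908.
This holds for months 1–208. Entering month 209 the balance is $816.59; 3% of the post-interest balance is now below $25.00, so the flat $25.00 minimum applies from here.
From month 209 a fixed $25.00 at rate r clears $816.59 in 53 more payments. Total: 208 + 53 = 261 months.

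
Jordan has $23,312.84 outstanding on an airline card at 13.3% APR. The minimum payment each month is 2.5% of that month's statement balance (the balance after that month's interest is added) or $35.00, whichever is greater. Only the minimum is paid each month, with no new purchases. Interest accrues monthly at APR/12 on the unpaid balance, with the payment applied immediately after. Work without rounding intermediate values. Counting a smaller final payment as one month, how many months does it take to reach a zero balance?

250 months

Monthly rate r = 13.3%/12 = 1.10833% = 0.0110833.
While 2.5% of the post-interest balance exceeds $35.00, each month B ← (B·(1+r))·(1 − 0.025), i.e. B shrinks by the factor (1+r)·0.975 = 0.98581.
This holds for months 1–198. Entering month 199 the balance is $1,375.07; 2.5% of the post-interest balance is now below $35.00, so the flat $35.00 minimum applies from here.
From month 199 a fixed $35.00 at rate r clears $1,375.07 in 52 more payments. Total: 198 + 52 = 250 months.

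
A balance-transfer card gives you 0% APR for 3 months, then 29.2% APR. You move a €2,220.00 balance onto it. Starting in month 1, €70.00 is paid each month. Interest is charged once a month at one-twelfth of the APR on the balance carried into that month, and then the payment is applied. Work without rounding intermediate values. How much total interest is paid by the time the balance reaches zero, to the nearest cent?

Promo months 1–3 at r₀ = 0%/12 = 0; months 4+ at r₁ = 29.2%/12 = 0.0243333.
After month 3 (no interest yet): B = €2,220.00 − 3·€70.00 = €2,010.00.
Then at r₁ with €70.00/mo: n₂ = −ln(1 − r₁·B/P)/ln(1+r₁) ≈ 49.90 → 50 more payments.
Total paid = 52·€70.00 + €63.08 = €3,703.08; interest = €3,703.08 − €2,220.00 = €1,483.08.

€1,483.08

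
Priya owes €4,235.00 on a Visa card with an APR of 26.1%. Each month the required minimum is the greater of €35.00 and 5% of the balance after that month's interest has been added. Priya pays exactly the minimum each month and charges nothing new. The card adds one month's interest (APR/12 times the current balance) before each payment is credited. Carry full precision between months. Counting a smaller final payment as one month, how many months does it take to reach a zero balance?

Monthly rate r = 26.1%/12 = 2.175% = 0.02175.
While 5% of the post-interest balance exceeds €35.00, each month B ← (B·(1+r))·(1 − 0.05), i.e. B shrinks by the factor (1+r)·0.95 = 0.97066.
This holds for months 1–62. Entering month 63 the balance is €668.47; 5% of the post-interest balance is now below €35.00, so the flat €35.00 minimum applies from here.
From month 63 a fixed €35.00 at rate r clears €668.47 in 25 more payments. Total: 62 + 25 = 87 months.

87 months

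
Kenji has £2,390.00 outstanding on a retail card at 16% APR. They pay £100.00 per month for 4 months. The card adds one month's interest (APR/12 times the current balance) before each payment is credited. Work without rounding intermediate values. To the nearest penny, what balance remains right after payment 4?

Monthly rate r = 16%/12 = 1.33333% = 0.0133333.
Each month: B ← B·(1+r) − £100.00.
Month 1: interest £31.87; balance after payment £2,321.87.
Month 2: interest £30.96; balance after payment £2,252.82.
Month 3: interest £30.04; balance after payment £2,182.86.
Month 4: interest £29.10; balance after payment £2,111.97.

£2,111.97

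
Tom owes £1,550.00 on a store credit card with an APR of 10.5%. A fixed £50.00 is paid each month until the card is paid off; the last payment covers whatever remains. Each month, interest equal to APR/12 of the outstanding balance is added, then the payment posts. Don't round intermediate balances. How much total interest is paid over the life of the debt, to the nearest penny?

£266.09

Monthly rate r = 10.5%/12 = 0.875% = 0.00875.
Payoff takes n = ⌈−ln(1 − rB₀/P)/ln(1+r)⌉ = ⌈36.321⌉ = 37 payments; the last is £16.09.
Total paid = 36·£50.00 + £16.09 = £1,816.09.
Total interest = total paid − principal = £1,816.09 − £1,550.00 = £266.09.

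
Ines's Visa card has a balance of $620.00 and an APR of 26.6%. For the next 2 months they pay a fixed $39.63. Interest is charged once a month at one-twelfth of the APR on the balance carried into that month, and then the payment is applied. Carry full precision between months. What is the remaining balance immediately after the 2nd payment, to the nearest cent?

Monthly rate r = 26.6%/12 = 2.21667% = 0.0221667.
Each month: B ← B·(1+r) − $39.63.
Month 1: interest $13.74; balance after payment $594.11.
Month 2: interest $13.17; balance after payment $567.65.

$567.65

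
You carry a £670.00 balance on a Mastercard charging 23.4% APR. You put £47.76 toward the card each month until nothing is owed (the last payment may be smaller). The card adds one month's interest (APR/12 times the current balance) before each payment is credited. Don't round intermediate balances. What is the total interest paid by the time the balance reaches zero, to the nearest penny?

£120.48

Monthly rate r = 23.4%/12 = 1.95% = 0.0195.
Payoff takes n = ⌈−ln(1 − rB₀/P)/ln(1+r)⌉ = ⌈16.549⌉ = 17 payments; the last is £26.32.
Total paid = 16·£47.76 + £26.32 = £790.48.
Total interest = total paid − principal = £790.48 − £670.00 = £120.48.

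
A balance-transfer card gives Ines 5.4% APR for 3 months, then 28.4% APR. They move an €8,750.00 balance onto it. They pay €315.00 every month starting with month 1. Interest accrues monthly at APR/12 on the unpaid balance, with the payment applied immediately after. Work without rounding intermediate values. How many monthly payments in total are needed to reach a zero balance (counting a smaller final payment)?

42 payments

Promo months 1–3 at r₀ = 5.4%/12 = 0.0045; months 4+ at r₁ = 28.4%/12 = 0.0236667.
After month 3: iterate B ← B·(1+r₀) − €315.00 for 3 months → €7,919.40.
Then at r₁ with €315.00/mo: n₂ = −ln(1 − r₁·B/P)/ln(1+r₁) ≈ 38.64 → 39 more payments.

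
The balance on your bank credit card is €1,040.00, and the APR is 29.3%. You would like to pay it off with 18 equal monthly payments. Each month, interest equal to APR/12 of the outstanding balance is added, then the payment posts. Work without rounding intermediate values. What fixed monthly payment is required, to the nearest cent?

€72.09

Monthly rate r = 29.3%/12 = 2.44167% = 0.0244167.
Level-payment amortization: P = B₀·r / (1 − (1+r)^(−n)) = 1040.00·0.0244167 / (1 − 1.02442^(−18)).
Denominator 1 − (1+r)^(−18) = 0.352230404.
P = 25.3933 / 0.352230404 ≈ 72.09.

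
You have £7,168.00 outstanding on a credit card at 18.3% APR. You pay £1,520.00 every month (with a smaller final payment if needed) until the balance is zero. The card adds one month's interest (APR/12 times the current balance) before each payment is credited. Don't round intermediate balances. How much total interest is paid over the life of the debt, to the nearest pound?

£328

Monthly rate r = 18.3%/12 = 1.525% = 0.01525.
Payoff takes n = ⌈−ln(1 − rB₀/P)/ln(1+r)⌉ = ⌈4.931⌉ = 5 payments; the last is £1,416.12.
Total paid = 4·£1,520.00 + £1,416.12 = £7,496.12.
Total interest = total paid − principal = £7,496.12 − £7,168.00 = £328.12.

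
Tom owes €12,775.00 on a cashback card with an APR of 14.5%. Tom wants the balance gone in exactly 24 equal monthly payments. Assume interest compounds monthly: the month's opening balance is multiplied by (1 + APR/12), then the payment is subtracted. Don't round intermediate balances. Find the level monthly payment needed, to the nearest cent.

Monthly rate r = 14.5%/12 = 1.20833% = 0.0120833.
Level-payment amortization: P = B₀·r / (1 − (1+r)^(−n)) = 12775.00·0.0120833 / (1 − 1.01208^(−24)).
Denominator 1 − (1+r)^(−24) = 0.250434748.
P = 154.365 / 0.250434748 ≈ 616.39.

€616.39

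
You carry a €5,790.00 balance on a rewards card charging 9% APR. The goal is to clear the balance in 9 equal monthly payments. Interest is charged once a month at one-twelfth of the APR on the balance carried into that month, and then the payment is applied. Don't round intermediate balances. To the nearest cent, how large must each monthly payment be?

Monthly rate r = 9%/12 = 0.75% = 0.0075.
Level-payment amortization: P = B₀·r / (1 − (1+r)^(−n)) = 5790.00·0.0075 / (1 − 1.0075^(−9)).
Denominator 1 − (1+r)^(−9) = 0.0650368232.
P = 43.425 / 0.0650368232 ≈ 667.70.

€667.70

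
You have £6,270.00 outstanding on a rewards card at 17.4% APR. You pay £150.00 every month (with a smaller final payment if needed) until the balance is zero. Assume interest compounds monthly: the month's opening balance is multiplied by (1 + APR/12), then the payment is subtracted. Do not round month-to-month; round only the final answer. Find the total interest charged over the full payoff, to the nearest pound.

Monthly rate r = 17.4%/12 = 1.45% = 0.0145.
Payoff takes n = ⌈−ln(1 − rB₀/P)/ln(1+r)⌉ = ⌈64.717⌉ = 65 payments; the last is £107.77.
Total paid = 64·£150.00 + £107.77 = £9,707.77.
Total interest = total paid − principal = £9,707.77 − £6,270.00 = £3,437.77.

£3,438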